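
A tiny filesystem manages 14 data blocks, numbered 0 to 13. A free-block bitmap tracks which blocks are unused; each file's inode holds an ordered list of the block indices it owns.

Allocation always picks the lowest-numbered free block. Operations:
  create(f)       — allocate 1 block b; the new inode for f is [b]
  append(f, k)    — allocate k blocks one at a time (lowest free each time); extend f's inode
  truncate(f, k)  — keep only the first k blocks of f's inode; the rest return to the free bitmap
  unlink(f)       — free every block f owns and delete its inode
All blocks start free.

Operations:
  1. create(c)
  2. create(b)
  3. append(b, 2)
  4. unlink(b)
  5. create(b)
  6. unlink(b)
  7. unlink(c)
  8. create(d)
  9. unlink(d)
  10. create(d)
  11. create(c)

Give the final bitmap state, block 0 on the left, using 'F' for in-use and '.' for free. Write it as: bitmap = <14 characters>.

bitmap = FF............

[1] create(c) — c=0 (map F.............)
[2] create(b) — b=1 c=0 (map FF............)
[3] append(b, 2) — b=1,2,3 c=0 (map FFFF..........)
[4] unlink(b) — c=0 (map F.............)
[5] create(b) — b=1 c=0 (map FF............)
[6] unlink(b) — c=0 (map F.............)
[7] unlink(c) —  (map ..............)
[8] create(d) — d=0 (map F.............)
[9] unlink(d) —  (map ..............)
[10] create(d) — d=0 (map F.............)
[11] create(c) — c=1 d=0 (map FF............)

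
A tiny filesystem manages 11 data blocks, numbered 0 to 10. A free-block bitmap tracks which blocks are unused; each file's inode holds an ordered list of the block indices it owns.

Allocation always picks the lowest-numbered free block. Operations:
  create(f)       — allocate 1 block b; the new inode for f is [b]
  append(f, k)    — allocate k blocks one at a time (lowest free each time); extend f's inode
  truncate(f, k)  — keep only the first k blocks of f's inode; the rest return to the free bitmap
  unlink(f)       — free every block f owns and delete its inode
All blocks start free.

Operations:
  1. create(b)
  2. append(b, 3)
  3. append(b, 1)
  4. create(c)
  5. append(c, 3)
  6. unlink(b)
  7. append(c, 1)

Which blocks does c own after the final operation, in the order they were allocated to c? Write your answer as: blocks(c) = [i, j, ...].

blocks(c) = [5, 6, 7, 8, 0]

  1. create(b)  ⇒  F..........  {b→[0]}
  2. append(b, 3)  ⇒  FFFF.......  {b→[0, 1, 2, 3]}
  3. append(b, 1)  ⇒  FFFFF......  {b→[0, 1, 2, 3, 4]}
  4. create(c)  ⇒  FFFFFF.....  {b→[0, 1, 2, 3, 4]; c→[5]}
  5. append(c, 3)  ⇒  FFFFFFFFF..  {b→[0, 1, 2, 3, 4]; c→[5, 6, 7, 8]}
  6. unlink(b)  ⇒  .....FFFF..  {c→[5, 6, 7, 8]}
  7. append(c, 1)  ⇒  F....FFFF..  {c→[5, 6, 7, 8, 0]}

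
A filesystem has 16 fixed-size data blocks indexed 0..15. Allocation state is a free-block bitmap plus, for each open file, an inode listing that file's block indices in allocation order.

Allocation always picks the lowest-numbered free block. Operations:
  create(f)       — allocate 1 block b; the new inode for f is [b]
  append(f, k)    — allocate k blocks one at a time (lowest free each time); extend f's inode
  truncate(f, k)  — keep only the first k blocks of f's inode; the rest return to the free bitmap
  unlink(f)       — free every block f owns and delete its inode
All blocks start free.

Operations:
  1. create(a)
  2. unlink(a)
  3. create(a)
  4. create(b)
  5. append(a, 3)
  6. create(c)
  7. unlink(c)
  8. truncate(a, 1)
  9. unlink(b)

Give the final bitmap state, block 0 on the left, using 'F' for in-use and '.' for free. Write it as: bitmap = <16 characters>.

bitmap = F...............

  1. create(a)  ⇒  F...............  {a→[0]}
  2. unlink(a)  ⇒  ................  {}
  3. create(a)  ⇒  F...............  {a→[0]}
  4. create(b)  ⇒  FF..............  {a→[0]; b→[1]}
  5. append(a, 3)  ⇒  FFFFF...........  {a→[0, 2, 3, 4]; b→[1]}
  6. create(c)  ⇒  FFFFFF..........  {a→[0, 2, 3, 4]; b→[1]; c→[5]}
  7. unlink(c)  ⇒  FFFFF...........  {a→[0, 2, 3, 4]; b→[1]}
  8. truncate(a, 1)  ⇒  FF..............  {a→[0]; b→[1]}
  9. unlink(b)  ⇒  F...............  {a→[0]}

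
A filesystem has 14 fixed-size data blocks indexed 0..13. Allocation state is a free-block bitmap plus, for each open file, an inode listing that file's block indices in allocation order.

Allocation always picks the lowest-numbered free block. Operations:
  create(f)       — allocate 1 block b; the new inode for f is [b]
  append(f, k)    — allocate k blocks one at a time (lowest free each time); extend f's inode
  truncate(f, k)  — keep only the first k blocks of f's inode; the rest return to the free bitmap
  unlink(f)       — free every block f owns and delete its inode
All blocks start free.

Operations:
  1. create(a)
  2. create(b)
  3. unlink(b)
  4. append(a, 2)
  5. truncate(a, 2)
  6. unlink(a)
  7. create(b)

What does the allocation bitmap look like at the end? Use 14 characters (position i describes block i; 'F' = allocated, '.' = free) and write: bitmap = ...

bitmap = F.............

[1] create(a) — a=0 (map F.............)
[2] create(b) — a=0 b=1 (map FF............)
[3] unlink(b) — a=0 (map F.............)
[4] append(a, 2) — a=0,1,2 (map FFF...........)
[5] truncate(a, 2) — a=0,1 (map FF............)
[6] unlink(a) —  (map ..............)
[7] create(b) — b=0 (map F.............)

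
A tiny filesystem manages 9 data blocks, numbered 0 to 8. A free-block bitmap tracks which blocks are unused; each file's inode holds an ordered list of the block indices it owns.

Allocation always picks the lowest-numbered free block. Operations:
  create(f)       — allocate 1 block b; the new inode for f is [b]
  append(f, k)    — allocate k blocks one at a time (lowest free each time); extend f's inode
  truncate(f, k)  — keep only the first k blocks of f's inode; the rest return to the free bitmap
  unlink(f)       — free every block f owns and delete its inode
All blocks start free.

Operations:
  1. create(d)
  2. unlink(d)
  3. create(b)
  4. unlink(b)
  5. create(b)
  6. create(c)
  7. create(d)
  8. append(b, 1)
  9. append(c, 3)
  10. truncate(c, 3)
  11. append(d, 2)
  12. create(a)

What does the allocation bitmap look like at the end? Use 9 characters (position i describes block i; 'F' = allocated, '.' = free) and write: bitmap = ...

bitmap = FFFFFFFFF

create(d): bitmap=F........ | d=[0]
unlink(d): bitmap=......... | 
create(b): bitmap=F........ | b=[0]
unlink(b): bitmap=......... | 
create(b): bitmap=F........ | b=[0]
create(c): bitmap=FF....... | b=[0] c=[1]
create(d): bitmap=FFF...... | b=[0] c=[1] d=[2]
append(b, 1): bitmap=FFFF..... | b=[0, 3] c=[1] d=[2]
append(c, 3): bitmap=FFFFFFF.. | b=[0, 3] c=[1, 4, 5, 6] d=[2]
truncate(c, 3): bitmap=FFFFFF... | b=[0, 3] c=[1, 4, 5] d=[2]
append(d, 2): bitmap=FFFFFFFF. | b=[0, 3] c=[1, 4, 5] d=[2, 6, 7]
create(a): bitmap=FFFFFFFFF | a=[8] b=[0, 3] c=[1, 4, 5] d=[2, 6, 7]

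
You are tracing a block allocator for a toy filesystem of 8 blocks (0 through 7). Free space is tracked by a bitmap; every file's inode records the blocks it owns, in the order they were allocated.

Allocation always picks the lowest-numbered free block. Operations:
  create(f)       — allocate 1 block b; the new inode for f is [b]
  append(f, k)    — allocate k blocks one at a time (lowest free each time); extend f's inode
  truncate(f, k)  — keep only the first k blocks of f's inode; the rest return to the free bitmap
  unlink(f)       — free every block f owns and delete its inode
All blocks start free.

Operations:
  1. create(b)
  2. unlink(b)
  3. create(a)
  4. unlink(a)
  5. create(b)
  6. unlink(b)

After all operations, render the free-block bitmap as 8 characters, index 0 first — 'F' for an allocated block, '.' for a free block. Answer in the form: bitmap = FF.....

after create(b) → b:[0]  free=[F.......]
after unlink(b) →   free=[........]
after create(a) → a:[0]  free=[F.......]
after unlink(a) →   free=[........]
after create(b) → b:[0]  free=[F.......]
after unlink(b) →   free=[........]

bitmap = ........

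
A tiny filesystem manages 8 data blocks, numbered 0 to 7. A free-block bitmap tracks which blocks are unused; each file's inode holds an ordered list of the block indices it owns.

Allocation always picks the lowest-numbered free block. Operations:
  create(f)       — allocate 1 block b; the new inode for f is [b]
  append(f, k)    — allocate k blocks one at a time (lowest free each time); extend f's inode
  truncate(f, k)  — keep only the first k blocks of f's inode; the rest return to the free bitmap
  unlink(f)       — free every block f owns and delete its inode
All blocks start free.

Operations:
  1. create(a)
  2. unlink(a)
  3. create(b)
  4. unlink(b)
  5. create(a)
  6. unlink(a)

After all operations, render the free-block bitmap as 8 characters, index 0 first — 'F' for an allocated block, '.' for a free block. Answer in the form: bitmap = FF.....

bitmap = ........

create(a): bitmap=F....... | a=[0]
unlink(a): bitmap=........ | 
create(b): bitmap=F....... | b=[0]
unlink(b): bitmap=........ | 
create(a): bitmap=F....... | a=[0]
unlink(a): bitmap=........ | 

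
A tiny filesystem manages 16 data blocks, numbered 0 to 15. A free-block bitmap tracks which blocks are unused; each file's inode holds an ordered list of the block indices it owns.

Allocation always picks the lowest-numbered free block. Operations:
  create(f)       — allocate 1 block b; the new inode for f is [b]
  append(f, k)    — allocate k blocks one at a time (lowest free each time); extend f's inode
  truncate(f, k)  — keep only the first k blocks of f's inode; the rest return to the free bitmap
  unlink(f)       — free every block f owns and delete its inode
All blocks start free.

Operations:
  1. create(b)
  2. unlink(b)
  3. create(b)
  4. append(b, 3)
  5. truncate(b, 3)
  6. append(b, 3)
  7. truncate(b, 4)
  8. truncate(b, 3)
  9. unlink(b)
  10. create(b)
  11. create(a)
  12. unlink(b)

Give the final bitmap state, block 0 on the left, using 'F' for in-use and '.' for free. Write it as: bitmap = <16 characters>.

  1. create(b)  ⇒  F...............  {b→[0]}
  2. unlink(b)  ⇒  ................  {}
  3. create(b)  ⇒  F...............  {b→[0]}
  4. append(b, 3)  ⇒  FFFF............  {b→[0, 1, 2, 3]}
  5. truncate(b, 3)  ⇒  FFF.............  {b→[0, 1, 2]}
  6. append(b, 3)  ⇒  FFFFFF..........  {b→[0, 1, 2, 3, 4, 5]}
  7. truncate(b, 4)  ⇒  FFFF............  {b→[0, 1, 2, 3]}
  8. truncate(b, 3)  ⇒  FFF.............  {b→[0, 1, 2]}
  9. unlink(b)  ⇒  ................  {}
  10. create(b)  ⇒  F...............  {b→[0]}
  11. create(a)  ⇒  FF..............  {a→[1]; b→[0]}
  12. unlink(b)  ⇒  .F..............  {a→[1]}

bitmap = .F..............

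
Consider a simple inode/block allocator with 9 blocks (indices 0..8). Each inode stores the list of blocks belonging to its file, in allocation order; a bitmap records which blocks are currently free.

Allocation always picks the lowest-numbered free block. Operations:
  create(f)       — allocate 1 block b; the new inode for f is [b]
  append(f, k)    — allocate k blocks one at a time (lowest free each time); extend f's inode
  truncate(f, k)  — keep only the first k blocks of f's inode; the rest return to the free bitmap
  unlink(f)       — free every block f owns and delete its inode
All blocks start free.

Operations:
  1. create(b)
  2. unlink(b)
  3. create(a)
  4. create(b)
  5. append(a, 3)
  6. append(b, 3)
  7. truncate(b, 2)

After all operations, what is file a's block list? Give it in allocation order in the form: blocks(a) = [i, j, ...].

[1] create(b) — b=0 (map F........)
[2] unlink(b) —  (map .........)
[3] create(a) — a=0 (map F........)
[4] create(b) — a=0 b=1 (map FF.......)
[5] append(a, 3) — a=0,2,3,4 b=1 (map FFFFF....)
[6] append(b, 3) — a=0,2,3,4 b=1,5,6,7 (map FFFFFFFF.)
[7] truncate(b, 2) — a=0,2,3,4 b=1,5 (map FFFFFF...)

blocks(a) = [0, 2, 3, 4]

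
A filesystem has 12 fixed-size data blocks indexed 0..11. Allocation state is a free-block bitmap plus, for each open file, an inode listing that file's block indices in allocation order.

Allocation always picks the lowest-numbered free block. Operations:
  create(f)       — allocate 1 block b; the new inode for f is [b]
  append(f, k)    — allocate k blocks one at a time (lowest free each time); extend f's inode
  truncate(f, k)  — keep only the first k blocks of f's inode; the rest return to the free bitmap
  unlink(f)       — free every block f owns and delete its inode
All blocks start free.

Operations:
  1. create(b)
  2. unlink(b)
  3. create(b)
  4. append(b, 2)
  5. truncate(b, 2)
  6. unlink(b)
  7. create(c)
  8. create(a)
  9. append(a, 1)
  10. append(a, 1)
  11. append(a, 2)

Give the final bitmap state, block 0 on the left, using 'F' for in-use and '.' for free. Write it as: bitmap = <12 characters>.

bitmap = FFFFFF......

  1. create(b)  ⇒  F...........  {b→[0]}
  2. unlink(b)  ⇒  ............  {}
  3. create(b)  ⇒  F...........  {b→[0]}
  4. append(b, 2)  ⇒  FFF.........  {b→[0, 1, 2]}
  5. truncate(b, 2)  ⇒  FF..........  {b→[0, 1]}
  6. unlink(b)  ⇒  ............  {}
  7. create(c)  ⇒  F...........  {c→[0]}
  8. create(a)  ⇒  FF..........  {a→[1]; c→[0]}
  9. append(a, 1)  ⇒  FFF.........  {a→[1, 2]; c→[0]}
  10. append(a, 1)  ⇒  FFFF........  {a→[1, 2, 3]; c→[0]}
  11. append(a, 2)  ⇒  FFFFFF......  {a→[1, 2, 3, 4, 5]; c→[0]}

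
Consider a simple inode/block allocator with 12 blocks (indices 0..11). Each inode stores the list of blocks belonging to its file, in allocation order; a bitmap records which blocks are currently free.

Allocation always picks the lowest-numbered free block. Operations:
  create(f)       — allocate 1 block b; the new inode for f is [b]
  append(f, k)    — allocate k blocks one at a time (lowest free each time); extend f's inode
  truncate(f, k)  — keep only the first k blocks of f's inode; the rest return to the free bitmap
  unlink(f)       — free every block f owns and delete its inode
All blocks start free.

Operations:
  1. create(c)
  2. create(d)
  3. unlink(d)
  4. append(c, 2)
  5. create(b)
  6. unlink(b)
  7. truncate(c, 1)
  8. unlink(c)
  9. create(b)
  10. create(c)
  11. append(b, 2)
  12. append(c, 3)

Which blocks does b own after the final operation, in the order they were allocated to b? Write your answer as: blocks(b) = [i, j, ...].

blocks(b) = [0, 2, 3]

  1. create(c)  ⇒  F...........  {c→[0]}
  2. create(d)  ⇒  FF..........  {c→[0]; d→[1]}
  3. unlink(d)  ⇒  F...........  {c→[0]}
  4. append(c, 2)  ⇒  FFF.........  {c→[0, 1, 2]}
  5. create(b)  ⇒  FFFF........  {b→[3]; c→[0, 1, 2]}
  6. unlink(b)  ⇒  FFF.........  {c→[0, 1, 2]}
  7. truncate(c, 1)  ⇒  F...........  {c→[0]}
  8. unlink(c)  ⇒  ............  {}
  9. create(b)  ⇒  F...........  {b→[0]}
  10. create(c)  ⇒  FF..........  {b→[0]; c→[1]}
  11. append(b, 2)  ⇒  FFFF........  {b→[0, 2, 3]; c→[1]}
  12. append(c, 3)  ⇒  FFFFFFF.....  {b→[0, 2, 3]; c→[1, 4, 5, 6]}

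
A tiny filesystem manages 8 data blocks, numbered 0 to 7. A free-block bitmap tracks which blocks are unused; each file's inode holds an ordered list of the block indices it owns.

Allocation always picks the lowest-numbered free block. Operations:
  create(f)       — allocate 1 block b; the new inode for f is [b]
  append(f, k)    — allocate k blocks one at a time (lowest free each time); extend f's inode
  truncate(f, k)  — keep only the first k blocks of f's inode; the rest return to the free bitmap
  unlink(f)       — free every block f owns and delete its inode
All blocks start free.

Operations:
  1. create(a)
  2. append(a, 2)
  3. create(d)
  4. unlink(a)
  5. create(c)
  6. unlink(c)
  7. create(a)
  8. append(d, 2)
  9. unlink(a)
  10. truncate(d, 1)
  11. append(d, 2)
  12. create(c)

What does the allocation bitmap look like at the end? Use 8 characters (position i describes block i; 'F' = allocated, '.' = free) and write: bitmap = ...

bitmap = FFFF....

  1. create(a)  ⇒  F.......  {a→[0]}
  2. append(a, 2)  ⇒  FFF.....  {a→[0, 1, 2]}
  3. create(d)  ⇒  FFFF....  {a→[0, 1, 2]; d→[3]}
  4. unlink(a)  ⇒  ...F....  {d→[3]}
  5. create(c)  ⇒  F..F....  {c→[0]; d→[3]}
  6. unlink(c)  ⇒  ...F....  {d→[3]}
  7. create(a)  ⇒  F..F....  {a→[0]; d→[3]}
  8. append(d, 2)  ⇒  FFFF....  {a→[0]; d→[3, 1, 2]}
  9. unlink(a)  ⇒  .FFF....  {d→[3, 1, 2]}
  10. truncate(d, 1)  ⇒  ...F....  {d→[3]}
  11. append(d, 2)  ⇒  FF.F....  {d→[3, 0, 1]}
  12. create(c)  ⇒  FFFF....  {c→[2]; d→[3, 0, 1]}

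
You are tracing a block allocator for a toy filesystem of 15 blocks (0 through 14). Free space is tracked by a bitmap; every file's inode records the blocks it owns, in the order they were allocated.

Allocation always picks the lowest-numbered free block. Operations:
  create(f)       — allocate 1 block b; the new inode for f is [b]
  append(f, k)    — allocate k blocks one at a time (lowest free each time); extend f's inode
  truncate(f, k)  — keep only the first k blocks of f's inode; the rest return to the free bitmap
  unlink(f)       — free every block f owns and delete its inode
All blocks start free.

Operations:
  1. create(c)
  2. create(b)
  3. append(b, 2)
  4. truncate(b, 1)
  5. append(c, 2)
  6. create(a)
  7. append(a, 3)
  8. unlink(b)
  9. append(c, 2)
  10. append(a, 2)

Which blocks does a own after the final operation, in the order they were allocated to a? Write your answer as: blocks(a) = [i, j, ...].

[1] create(c) — c=0 (map F..............)
[2] create(b) — b=1 c=0 (map FF.............)
[3] append(b, 2) — b=1,2,3 c=0 (map FFFF...........)
[4] truncate(b, 1) — b=1 c=0 (map FF.............)
[5] append(c, 2) — b=1 c=0,2,3 (map FFFF...........)
[6] create(a) — a=4 b=1 c=0,2,3 (map FFFFF..........)
[7] append(a, 3) — a=4,5,6,7 b=1 c=0,2,3 (map FFFFFFFF.......)
[8] unlink(b) — a=4,5,6,7 c=0,2,3 (map F.FFFFFF.......)
[9] append(c, 2) — a=4,5,6,7 c=0,2,3,1,8 (map FFFFFFFFF......)
[10] append(a, 2) — a=4,5,6,7,9,10 c=0,2,3,1,8 (map FFFFFFFFFFF....)

blocks(a) = [4, 5, 6, 7, 9, 10]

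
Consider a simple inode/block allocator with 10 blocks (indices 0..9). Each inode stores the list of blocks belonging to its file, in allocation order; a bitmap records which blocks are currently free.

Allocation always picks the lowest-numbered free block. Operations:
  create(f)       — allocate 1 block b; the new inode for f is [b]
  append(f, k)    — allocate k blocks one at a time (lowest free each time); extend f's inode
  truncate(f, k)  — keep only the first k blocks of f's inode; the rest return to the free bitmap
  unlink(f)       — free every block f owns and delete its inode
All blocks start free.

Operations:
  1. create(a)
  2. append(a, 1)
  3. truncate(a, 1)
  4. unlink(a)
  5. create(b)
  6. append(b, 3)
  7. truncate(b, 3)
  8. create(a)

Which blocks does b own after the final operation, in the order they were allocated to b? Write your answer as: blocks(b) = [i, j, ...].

blocks(b) = [0, 1, 2]

after create(a) → a:[0]  free=[F.........]
after append(a, 1) → a:[0, 1]  free=[FF........]
after truncate(a, 1) → a:[0]  free=[F.........]
after unlink(a) →   free=[..........]
after create(b) → b:[0]  free=[F.........]
after append(b, 3) → b:[0, 1, 2, 3]  free=[FFFF......]
after truncate(b, 3) → b:[0, 1, 2]  free=[FFF.......]
after create(a) → a:[3], b:[0, 1, 2]  free=[FFFF......]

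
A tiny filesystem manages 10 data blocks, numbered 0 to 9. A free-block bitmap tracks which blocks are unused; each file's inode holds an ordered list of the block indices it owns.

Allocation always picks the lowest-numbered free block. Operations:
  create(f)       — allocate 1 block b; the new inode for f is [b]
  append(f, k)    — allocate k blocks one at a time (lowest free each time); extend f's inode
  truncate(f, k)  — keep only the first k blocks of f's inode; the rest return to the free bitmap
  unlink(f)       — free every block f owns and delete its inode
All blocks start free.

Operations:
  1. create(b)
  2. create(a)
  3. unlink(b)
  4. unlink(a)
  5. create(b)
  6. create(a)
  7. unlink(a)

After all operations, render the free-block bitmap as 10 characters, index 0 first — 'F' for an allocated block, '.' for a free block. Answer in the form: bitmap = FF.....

bitmap = F.........

after create(b) → b:[0]  free=[F.........]
after create(a) → a:[1], b:[0]  free=[FF........]
after unlink(b) → a:[1]  free=[.F........]
after unlink(a) →   free=[..........]
after create(b) → b:[0]  free=[F.........]
after create(a) → a:[1], b:[0]  free=[FF........]
after unlink(a) → b:[0]  free=[F.........]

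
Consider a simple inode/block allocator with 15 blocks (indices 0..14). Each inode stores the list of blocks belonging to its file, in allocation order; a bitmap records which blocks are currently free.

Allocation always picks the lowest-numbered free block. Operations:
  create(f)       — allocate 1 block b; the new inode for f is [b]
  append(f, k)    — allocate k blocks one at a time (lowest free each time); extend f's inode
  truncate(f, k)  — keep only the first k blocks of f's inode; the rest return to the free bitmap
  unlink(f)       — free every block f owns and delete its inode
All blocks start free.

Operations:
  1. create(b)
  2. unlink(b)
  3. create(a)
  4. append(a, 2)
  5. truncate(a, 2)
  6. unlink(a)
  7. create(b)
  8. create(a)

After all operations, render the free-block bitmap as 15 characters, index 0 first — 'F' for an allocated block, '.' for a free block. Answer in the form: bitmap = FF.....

bitmap = FF.............

after create(b) → b:[0]  free=[F..............]
after unlink(b) →   free=[...............]
after create(a) → a:[0]  free=[F..............]
after append(a, 2) → a:[0, 1, 2]  free=[FFF............]
after truncate(a, 2) → a:[0, 1]  free=[FF.............]
after unlink(a) →   free=[...............]
after create(b) → b:[0]  free=[F..............]
after create(a) → a:[1], b:[0]  free=[FF.............]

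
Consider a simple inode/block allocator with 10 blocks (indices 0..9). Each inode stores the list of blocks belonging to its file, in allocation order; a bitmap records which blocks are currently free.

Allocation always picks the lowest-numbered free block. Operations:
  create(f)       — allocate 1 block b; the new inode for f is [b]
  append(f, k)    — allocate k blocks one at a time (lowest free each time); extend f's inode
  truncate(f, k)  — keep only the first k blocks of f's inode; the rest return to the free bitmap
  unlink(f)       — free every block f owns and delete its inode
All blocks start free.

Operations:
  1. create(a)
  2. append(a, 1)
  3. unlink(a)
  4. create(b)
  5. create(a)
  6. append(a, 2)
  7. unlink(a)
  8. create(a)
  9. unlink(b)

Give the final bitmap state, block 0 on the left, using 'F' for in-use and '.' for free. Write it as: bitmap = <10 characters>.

bitmap = .F........

after create(a) → a:[0]  free=[F.........]
after append(a, 1) → a:[0, 1]  free=[FF........]
after unlink(a) →   free=[..........]
after create(b) → b:[0]  free=[F.........]
after create(a) → a:[1], b:[0]  free=[FF........]
after append(a, 2) → a:[1, 2, 3], b:[0]  free=[FFFF......]
after unlink(a) → b:[0]  free=[F.........]
after create(a) → a:[1], b:[0]  free=[FF........]
after unlink(b) → a:[1]  free=[.F........]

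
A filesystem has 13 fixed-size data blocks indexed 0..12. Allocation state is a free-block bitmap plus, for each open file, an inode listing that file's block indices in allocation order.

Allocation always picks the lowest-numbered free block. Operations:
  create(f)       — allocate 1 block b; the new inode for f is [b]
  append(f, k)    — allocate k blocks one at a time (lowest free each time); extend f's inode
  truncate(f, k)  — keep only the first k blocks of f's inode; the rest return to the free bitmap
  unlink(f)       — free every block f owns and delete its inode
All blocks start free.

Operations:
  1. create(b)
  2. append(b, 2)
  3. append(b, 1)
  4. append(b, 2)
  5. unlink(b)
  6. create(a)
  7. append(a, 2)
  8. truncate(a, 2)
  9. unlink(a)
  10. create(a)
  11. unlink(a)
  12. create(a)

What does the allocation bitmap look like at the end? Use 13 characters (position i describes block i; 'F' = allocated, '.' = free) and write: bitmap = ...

[1] create(b) — b=0 (map F............)
[2] append(b, 2) — b=0,1,2 (map FFF..........)
[3] append(b, 1) — b=0,1,2,3 (map FFFF.........)
[4] append(b, 2) — b=0,1,2,3,4,5 (map FFFFFF.......)
[5] unlink(b) —  (map .............)
[6] create(a) — a=0 (map F............)
[7] append(a, 2) — a=0,1,2 (map FFF..........)
[8] truncate(a, 2) — a=0,1 (map FF...........)
[9] unlink(a) —  (map .............)
[10] create(a) — a=0 (map F............)
[11] unlink(a) —  (map .............)
[12] create(a) — a=0 (map F............)

bitmap = F............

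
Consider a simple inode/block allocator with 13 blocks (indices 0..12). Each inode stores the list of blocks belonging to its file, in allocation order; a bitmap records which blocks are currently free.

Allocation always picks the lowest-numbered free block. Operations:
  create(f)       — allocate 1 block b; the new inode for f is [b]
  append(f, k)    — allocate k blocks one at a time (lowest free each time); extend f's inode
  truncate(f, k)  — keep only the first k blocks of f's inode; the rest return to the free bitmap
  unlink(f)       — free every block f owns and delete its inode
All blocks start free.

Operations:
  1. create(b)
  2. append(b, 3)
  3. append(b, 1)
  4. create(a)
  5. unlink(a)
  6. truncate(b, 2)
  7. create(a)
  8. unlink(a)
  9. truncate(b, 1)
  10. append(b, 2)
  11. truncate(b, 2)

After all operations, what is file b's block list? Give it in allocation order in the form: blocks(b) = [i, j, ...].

  1. create(b)  ⇒  F............  {b→[0]}
  2. append(b, 3)  ⇒  FFFF.........  {b→[0, 1, 2, 3]}
  3. append(b, 1)  ⇒  FFFFF........  {b→[0, 1, 2, 3, 4]}
  4. create(a)  ⇒  FFFFFF.......  {a→[5]; b→[0, 1, 2, 3, 4]}
  5. unlink(a)  ⇒  FFFFF........  {b→[0, 1, 2, 3, 4]}
  6. truncate(b, 2)  ⇒  FF...........  {b→[0, 1]}
  7. create(a)  ⇒  FFF..........  {a→[2]; b→[0, 1]}
  8. unlink(a)  ⇒  FF...........  {b→[0, 1]}
  9. truncate(b, 1)  ⇒  F............  {b→[0]}
  10. append(b, 2)  ⇒  FFF..........  {b→[0, 1, 2]}
  11. truncate(b, 2)  ⇒  FF...........  {b→[0, 1]}

blocks(b) = [0, 1]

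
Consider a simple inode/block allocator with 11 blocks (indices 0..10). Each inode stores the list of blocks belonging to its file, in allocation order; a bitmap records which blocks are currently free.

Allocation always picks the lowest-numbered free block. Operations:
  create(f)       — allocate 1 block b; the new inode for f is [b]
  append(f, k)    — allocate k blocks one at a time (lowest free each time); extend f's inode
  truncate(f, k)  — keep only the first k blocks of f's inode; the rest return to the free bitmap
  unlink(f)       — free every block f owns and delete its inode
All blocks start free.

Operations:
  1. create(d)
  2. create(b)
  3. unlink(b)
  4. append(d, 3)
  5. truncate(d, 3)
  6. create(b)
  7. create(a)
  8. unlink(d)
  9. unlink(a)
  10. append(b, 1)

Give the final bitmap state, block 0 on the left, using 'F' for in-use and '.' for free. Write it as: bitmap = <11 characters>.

create(d): bitmap=F.......... | d=[0]
create(b): bitmap=FF......... | b=[1] d=[0]
unlink(b): bitmap=F.......... | d=[0]
append(d, 3): bitmap=FFFF....... | d=[0, 1, 2, 3]
truncate(d, 3): bitmap=FFF........ | d=[0, 1, 2]
create(b): bitmap=FFFF....... | b=[3] d=[0, 1, 2]
create(a): bitmap=FFFFF...... | a=[4] b=[3] d=[0, 1, 2]
unlink(d): bitmap=...FF...... | a=[4] b=[3]
unlink(a): bitmap=...F....... | b=[3]
append(b, 1): bitmap=F..F....... | b=[3, 0]

bitmap = F..F.......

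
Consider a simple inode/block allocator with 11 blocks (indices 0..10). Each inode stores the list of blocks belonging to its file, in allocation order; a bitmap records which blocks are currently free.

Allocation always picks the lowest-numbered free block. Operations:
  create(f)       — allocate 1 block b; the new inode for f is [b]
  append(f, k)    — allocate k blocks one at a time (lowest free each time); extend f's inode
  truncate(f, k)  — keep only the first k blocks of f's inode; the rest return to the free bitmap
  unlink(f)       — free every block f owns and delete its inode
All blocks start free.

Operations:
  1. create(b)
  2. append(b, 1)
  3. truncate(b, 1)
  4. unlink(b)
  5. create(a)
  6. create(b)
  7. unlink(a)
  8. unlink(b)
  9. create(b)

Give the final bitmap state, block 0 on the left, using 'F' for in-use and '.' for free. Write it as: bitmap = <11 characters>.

[1] create(b) — b=0 (map F..........)
[2] append(b, 1) — b=0,1 (map FF.........)
[3] truncate(b, 1) — b=0 (map F..........)
[4] unlink(b) —  (map ...........)
[5] create(a) — a=0 (map F..........)
[6] create(b) — a=0 b=1 (map FF.........)
[7] unlink(a) — b=1 (map .F.........)
[8] unlink(b) —  (map ...........)
[9] create(b) — b=0 (map F..........)

bitmap = F..........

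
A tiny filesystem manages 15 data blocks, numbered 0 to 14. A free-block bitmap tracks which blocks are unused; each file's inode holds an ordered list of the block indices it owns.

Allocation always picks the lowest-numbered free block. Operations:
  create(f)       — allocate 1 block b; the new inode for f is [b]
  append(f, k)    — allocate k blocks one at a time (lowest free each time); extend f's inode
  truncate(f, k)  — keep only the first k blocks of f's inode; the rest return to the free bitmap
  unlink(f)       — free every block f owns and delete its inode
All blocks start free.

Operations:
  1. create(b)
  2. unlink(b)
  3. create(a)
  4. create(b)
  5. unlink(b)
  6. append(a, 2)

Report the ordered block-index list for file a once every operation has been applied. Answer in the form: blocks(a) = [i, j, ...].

blocks(a) = [0, 1, 2]

after create(b) → b:[0]  free=[F..............]
after unlink(b) →   free=[...............]
after create(a) → a:[0]  free=[F..............]
after create(b) → a:[0], b:[1]  free=[FF.............]
after unlink(b) → a:[0]  free=[F..............]
after append(a, 2) → a:[0, 1, 2]  free=[FFF............]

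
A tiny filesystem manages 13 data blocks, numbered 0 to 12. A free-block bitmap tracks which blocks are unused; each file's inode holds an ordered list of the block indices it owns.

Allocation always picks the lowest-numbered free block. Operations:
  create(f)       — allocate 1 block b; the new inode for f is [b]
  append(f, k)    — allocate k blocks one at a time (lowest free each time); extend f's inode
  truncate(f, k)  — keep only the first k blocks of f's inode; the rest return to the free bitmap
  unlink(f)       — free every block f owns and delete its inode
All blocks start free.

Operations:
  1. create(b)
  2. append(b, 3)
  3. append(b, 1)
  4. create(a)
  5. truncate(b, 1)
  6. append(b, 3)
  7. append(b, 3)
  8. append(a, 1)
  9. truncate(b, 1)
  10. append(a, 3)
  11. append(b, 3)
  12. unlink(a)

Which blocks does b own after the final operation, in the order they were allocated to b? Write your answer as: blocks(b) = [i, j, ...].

create(b): bitmap=F............ | b=[0]
append(b, 3): bitmap=FFFF......... | b=[0, 1, 2, 3]
append(b, 1): bitmap=FFFFF........ | b=[0, 1, 2, 3, 4]
create(a): bitmap=FFFFFF....... | a=[5] b=[0, 1, 2, 3, 4]
truncate(b, 1): bitmap=F....F....... | a=[5] b=[0]
append(b, 3): bitmap=FFFF.F....... | a=[5] b=[0, 1, 2, 3]
append(b, 3): bitmap=FFFFFFFF..... | a=[5] b=[0, 1, 2, 3, 4, 6, 7]
append(a, 1): bitmap=FFFFFFFFF.... | a=[5, 8] b=[0, 1, 2, 3, 4, 6, 7]
truncate(b, 1): bitmap=F....F..F.... | a=[5, 8] b=[0]
append(a, 3): bitmap=FFFF.F..F.... | a=[5, 8, 1, 2, 3] b=[0]
append(b, 3): bitmap=FFFFFFFFF.... | a=[5, 8, 1, 2, 3] b=[0, 4, 6, 7]
unlink(a): bitmap=F...F.FF..... | b=[0, 4, 6, 7]

blocks(b) = [0, 4, 6, 7]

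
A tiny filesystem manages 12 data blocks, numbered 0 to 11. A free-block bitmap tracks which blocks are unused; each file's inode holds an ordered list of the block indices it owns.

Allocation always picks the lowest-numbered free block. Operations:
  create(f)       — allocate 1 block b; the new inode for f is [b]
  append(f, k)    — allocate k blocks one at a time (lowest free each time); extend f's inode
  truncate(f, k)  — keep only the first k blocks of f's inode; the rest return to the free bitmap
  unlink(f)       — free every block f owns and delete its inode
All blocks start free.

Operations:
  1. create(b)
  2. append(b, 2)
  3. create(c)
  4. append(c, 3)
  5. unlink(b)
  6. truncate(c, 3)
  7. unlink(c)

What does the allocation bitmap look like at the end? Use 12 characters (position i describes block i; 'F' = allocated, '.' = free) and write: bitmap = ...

bitmap = ............

  1. create(b)  ⇒  F...........  {b→[0]}
  2. append(b, 2)  ⇒  FFF.........  {b→[0, 1, 2]}
  3. create(c)  ⇒  FFFF........  {b→[0, 1, 2]; c→[3]}
  4. append(c, 3)  ⇒  FFFFFFF.....  {b→[0, 1, 2]; c→[3, 4, 5, 6]}
  5. unlink(b)  ⇒  ...FFFF.....  {c→[3, 4, 5, 6]}
  6. truncate(c, 3)  ⇒  ...FFF......  {c→[3, 4, 5]}
  7. unlink(c)  ⇒  ............  {}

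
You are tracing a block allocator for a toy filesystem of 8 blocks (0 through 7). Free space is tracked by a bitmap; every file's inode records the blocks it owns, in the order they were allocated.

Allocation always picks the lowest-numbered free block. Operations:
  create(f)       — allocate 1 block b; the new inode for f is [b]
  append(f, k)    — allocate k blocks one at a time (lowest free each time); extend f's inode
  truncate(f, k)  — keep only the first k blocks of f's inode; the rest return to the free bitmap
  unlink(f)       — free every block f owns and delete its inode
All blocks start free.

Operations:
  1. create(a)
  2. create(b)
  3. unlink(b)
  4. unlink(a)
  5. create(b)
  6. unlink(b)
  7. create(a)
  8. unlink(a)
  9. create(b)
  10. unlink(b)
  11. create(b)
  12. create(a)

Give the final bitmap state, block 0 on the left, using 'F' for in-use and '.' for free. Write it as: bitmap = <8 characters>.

[1] create(a) — a=0 (map F.......)
[2] create(b) — a=0 b=1 (map FF......)
[3] unlink(b) — a=0 (map F.......)
[4] unlink(a) —  (map ........)
[5] create(b) — b=0 (map F.......)
[6] unlink(b) —  (map ........)
[7] create(a) — a=0 (map F.......)
[8] unlink(a) —  (map ........)
[9] create(b) — b=0 (map F.......)
[10] unlink(b) —  (map ........)
[11] create(b) — b=0 (map F.......)
[12] create(a) — a=1 b=0 (map FF......)

bitmap = FF......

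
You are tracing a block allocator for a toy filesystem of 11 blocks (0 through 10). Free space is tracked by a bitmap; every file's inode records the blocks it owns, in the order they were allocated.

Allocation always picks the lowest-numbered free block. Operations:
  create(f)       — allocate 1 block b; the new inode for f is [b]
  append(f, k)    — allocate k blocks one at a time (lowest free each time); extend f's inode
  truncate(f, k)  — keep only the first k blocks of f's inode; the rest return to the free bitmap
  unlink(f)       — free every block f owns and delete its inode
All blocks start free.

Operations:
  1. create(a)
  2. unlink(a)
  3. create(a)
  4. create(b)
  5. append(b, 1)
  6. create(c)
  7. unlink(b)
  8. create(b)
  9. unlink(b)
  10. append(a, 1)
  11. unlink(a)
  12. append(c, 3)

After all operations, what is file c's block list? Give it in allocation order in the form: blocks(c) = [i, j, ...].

after create(a) → a:[0]  free=[F..........]
after unlink(a) →   free=[...........]
after create(a) → a:[0]  free=[F..........]
after create(b) → a:[0], b:[1]  free=[FF.........]
after append(b, 1) → a:[0], b:[1, 2]  free=[FFF........]
after create(c) → a:[0], b:[1, 2], c:[3]  free=[FFFF.......]
after unlink(b) → a:[0], c:[3]  free=[F..F.......]
after create(b) → a:[0], b:[1], c:[3]  free=[FF.F.......]
after unlink(b) → a:[0], c:[3]  free=[F..F.......]
after append(a, 1) → a:[0, 1], c:[3]  free=[FF.F.......]
after unlink(a) → c:[3]  free=[...F.......]
after append(c, 3) → c:[3, 0, 1, 2]  free=[FFFF.......]

blocks(c) = [3, 0, 1, 2]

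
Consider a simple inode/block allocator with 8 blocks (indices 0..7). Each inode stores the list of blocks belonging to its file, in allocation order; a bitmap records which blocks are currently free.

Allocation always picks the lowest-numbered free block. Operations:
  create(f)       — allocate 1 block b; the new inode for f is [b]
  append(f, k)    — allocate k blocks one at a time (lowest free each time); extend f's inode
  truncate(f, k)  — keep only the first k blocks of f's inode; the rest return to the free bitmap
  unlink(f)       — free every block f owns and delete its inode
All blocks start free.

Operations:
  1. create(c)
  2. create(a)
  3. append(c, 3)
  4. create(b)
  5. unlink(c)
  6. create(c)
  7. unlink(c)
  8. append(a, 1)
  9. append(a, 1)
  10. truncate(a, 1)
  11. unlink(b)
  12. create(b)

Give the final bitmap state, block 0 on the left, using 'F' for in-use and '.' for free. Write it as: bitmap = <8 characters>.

bitmap = FF......

create(c): bitmap=F....... | c=[0]
create(a): bitmap=FF...... | a=[1] c=[0]
append(c, 3): bitmap=FFFFF... | a=[1] c=[0, 2, 3, 4]
create(b): bitmap=FFFFFF.. | a=[1] b=[5] c=[0, 2, 3, 4]
unlink(c): bitmap=.F...F.. | a=[1] b=[5]
create(c): bitmap=FF...F.. | a=[1] b=[5] c=[0]
unlink(c): bitmap=.F...F.. | a=[1] b=[5]
append(a, 1): bitmap=FF...F.. | a=[1, 0] b=[5]
append(a, 1): bitmap=FFF..F.. | a=[1, 0, 2] b=[5]
truncate(a, 1): bitmap=.F...F.. | a=[1] b=[5]
unlink(b): bitmap=.F...... | a=[1]
create(b): bitmap=FF...... | a=[1] b=[0]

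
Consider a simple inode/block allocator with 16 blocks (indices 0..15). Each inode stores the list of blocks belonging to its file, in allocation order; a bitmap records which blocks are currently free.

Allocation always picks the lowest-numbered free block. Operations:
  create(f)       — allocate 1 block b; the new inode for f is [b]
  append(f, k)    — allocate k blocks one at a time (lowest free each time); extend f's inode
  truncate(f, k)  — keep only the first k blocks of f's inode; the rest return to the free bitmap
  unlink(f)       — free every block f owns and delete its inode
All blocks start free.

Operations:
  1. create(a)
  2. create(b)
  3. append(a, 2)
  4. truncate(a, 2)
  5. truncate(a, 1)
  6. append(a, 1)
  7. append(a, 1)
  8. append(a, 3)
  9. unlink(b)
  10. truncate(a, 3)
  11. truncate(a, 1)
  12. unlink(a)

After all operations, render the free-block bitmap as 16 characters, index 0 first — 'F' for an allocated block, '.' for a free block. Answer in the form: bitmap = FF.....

bitmap = ................

  1. create(a)  ⇒  F...............  {a→[0]}
  2. create(b)  ⇒  FF..............  {a→[0]; b→[1]}
  3. append(a, 2)  ⇒  FFFF............  {a→[0, 2, 3]; b→[1]}
  4. truncate(a, 2)  ⇒  FFF.............  {a→[0, 2]; b→[1]}
  5. truncate(a, 1)  ⇒  FF..............  {a→[0]; b→[1]}
  6. append(a, 1)  ⇒  FFF.............  {a→[0, 2]; b→[1]}
  7. append(a, 1)  ⇒  FFFF............  {a→[0, 2, 3]; b→[1]}
  8. append(a, 3)  ⇒  FFFFFFF.........  {a→[0, 2, 3, 4, 5, 6]; b→[1]}
  9. unlink(b)  ⇒  F.FFFFF.........  {a→[0, 2, 3, 4, 5, 6]}
  10. truncate(a, 3)  ⇒  F.FF............  {a→[0, 2, 3]}
  11. truncate(a, 1)  ⇒  F...............  {a→[0]}
  12. unlink(a)  ⇒  ................  {}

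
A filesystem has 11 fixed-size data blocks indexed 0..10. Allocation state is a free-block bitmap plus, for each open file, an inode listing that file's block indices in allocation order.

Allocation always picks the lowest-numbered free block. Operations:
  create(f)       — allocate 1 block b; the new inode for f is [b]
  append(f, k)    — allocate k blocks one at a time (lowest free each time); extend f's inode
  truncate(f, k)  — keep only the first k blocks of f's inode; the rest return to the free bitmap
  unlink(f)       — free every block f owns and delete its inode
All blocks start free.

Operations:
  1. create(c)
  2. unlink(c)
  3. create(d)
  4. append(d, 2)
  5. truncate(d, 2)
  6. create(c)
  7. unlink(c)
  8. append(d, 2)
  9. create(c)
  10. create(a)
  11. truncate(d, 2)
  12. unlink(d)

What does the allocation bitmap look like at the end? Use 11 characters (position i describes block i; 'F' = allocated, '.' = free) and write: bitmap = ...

bitmap = ....FF.....

  1. create(c)  ⇒  F..........  {c→[0]}
  2. unlink(c)  ⇒  ...........  {}
  3. create(d)  ⇒  F..........  {d→[0]}
  4. append(d, 2)  ⇒  FFF........  {d→[0, 1, 2]}
  5. truncate(d, 2)  ⇒  FF.........  {d→[0, 1]}
  6. create(c)  ⇒  FFF........  {c→[2]; d→[0, 1]}
  7. unlink(c)  ⇒  FF.........  {d→[0, 1]}
  8. append(d, 2)  ⇒  FFFF.......  {d→[0, 1, 2, 3]}
  9. create(c)  ⇒  FFFFF......  {c→[4]; d→[0, 1, 2, 3]}
  10. create(a)  ⇒  FFFFFF.....  {a→[5]; c→[4]; d→[0, 1, 2, 3]}
  11. truncate(d, 2)  ⇒  FF..FF.....  {a→[5]; c→[4]; d→[0, 1]}
  12. unlink(d)  ⇒  ....FF.....  {a→[5]; c→[4]}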